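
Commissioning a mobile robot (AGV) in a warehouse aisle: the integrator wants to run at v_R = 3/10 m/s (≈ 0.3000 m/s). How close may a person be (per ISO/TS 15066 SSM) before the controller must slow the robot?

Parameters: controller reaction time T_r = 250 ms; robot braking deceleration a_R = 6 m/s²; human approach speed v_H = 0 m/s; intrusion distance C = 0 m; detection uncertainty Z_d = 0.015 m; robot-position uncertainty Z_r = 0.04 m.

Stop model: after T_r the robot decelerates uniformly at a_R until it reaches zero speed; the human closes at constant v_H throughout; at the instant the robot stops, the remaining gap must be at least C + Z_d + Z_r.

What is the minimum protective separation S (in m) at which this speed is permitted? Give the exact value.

braking lasts T_s = (3/10)/6 = 0.0500 s
reaction-phase robot travel = 0.3000·0.2500 = 0.0750 m
robot under decel: 0.3000²/(2·6.0000) = 0.0075 m
person approaches 0.0000·(0.2500+0.0500) = 0.0000 m
margins: 0.0000+0.0150+0.0400 = 0.0550 m
S_min ≈ 0.0750+0.0075+0.0000+0.0550  ⇒  S_min = 11/80 m

S_min = 11/80 m = 0.1375 m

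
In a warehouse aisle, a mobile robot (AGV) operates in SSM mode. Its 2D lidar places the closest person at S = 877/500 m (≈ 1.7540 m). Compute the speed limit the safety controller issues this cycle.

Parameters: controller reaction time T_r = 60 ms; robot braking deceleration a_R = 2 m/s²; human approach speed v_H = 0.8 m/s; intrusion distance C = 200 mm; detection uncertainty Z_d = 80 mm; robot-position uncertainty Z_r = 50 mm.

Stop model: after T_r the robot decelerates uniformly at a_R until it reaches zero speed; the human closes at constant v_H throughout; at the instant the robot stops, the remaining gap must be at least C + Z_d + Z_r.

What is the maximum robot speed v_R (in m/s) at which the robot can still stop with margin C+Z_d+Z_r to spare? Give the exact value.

v_R_max = 8/5 m/s = 1.6000 m/s

at the boundary: (1/4)·v² + (23/50)·v + (-172/125) = 0
  disc = (23/50)² − 4·(1/4)·(-172/125) = 3969/2500 ; √disc = 63/50
  v_R = (−(23/50) + 63/50) / (2·(1/4)) = 8/5 m/s
check:
braking lasts T_s = (8/5)/2 = 0.8000 s
robot covers v_R·T_r = 1.6000·0.0600 = 0.0960 m before braking
braking distance = 1.6000²/(2·2.0000) = 0.6400 m
human over T_r+T_s: 0.8000·(0.0600+0.8000) = 0.6880 m
C+Z_d+Z_r = 0.2000+0.0800+0.0500 = 0.3300 m
sum ≈ 0.0960+0.6400+0.6880+0.3300 ≈ 1.7540 m = S ✓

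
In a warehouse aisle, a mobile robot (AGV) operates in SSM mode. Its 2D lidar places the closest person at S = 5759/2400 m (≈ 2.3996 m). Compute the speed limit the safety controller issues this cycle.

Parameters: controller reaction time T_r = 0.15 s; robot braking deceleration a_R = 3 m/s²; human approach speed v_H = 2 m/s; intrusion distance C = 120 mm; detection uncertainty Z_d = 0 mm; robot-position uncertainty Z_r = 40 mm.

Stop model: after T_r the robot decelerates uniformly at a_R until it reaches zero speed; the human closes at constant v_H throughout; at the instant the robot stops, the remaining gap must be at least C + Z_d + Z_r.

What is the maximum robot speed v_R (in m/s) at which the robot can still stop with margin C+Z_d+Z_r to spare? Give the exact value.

at the boundary: (1/6)·v² + (49/60)·v + (-931/480) = 0
  disc = (49/60)² − 4·(1/6)·(-931/480) = 49/25 ; √disc = 7/5
  v_R = (−(49/60) + 7/5) / (2·(1/6)) = 7/4 m/s
check:
braking lasts T_s = (7/4)/3 = 0.5833 s
robot in T_r: 1.7500·0.1500 = 0.2625 m
robot covers 1.7500·0.5833 − ½·3.0000·0.5833² = 0.5104 m while stopping
person approaches 2.0000·(0.1500+0.5833) = 1.4667 m
margins: 0.1200+0.0000+0.0400 = 0.1600 m
sum ≈ 0.2625+0.5104+1.4667+0.1600 ≈ 2.3996 m = S ✓

v_R_max = 7/4 m/s = 1.7500 m/s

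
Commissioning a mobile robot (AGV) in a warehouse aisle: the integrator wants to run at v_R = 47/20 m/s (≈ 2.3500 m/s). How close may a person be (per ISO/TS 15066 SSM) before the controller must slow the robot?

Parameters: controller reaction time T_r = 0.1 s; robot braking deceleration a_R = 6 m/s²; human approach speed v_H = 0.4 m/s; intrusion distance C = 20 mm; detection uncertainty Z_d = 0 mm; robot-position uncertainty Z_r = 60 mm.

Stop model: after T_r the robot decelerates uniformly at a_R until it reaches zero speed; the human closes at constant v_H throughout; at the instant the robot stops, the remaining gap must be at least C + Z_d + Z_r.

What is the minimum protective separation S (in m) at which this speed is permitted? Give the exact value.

S_min = 311/320 m = 0.9719 m

braking lasts T_s = (47/20)/6 = 0.3917 s
reaction-phase robot travel = 2.3500·0.1000 = 0.2350 m
robot under decel: 2.3500²/(2·6.0000) = 0.4602 m
person approaches 0.4000·(0.1000+0.3917) = 0.1967 m
residual clearance needed = 0.0200+0.0000+0.0600 = 0.0800 m
S_min ≈ 0.2350+0.4602+0.1967+0.0800  ⇒  S_min = 311/320 m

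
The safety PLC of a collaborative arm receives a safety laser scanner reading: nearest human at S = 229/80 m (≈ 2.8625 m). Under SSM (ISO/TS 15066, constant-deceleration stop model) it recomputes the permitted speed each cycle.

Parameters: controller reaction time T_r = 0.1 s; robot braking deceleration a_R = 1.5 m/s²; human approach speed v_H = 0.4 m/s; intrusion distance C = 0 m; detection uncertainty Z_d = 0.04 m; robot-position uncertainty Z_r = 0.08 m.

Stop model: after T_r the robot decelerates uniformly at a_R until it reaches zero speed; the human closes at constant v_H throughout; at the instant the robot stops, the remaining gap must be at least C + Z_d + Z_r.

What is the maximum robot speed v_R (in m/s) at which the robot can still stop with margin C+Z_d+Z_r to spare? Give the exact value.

collect terms ⇒ (1/3)·v_R² + (11/30)·v_R + (-1081/400) = 0
  disc = (11/30)² − 4·(1/3)·(-1081/400) = 841/225 ; √disc = 29/15
  v_R = (−(11/30) + 29/15) / (2·(1/3)) = 47/20 m/s
check:
braking lasts T_s = (47/20)/(3/2) = 1.5667 s
robot in T_r: 2.3500·0.1000 = 0.2350 m
robot covers 2.3500·1.5667 − ½·1.5000·1.5667² = 1.8408 m while stopping
human over T_r+T_s: 0.4000·(0.1000+1.5667) = 0.6667 m
margins: 0.0000+0.0400+0.0800 = 0.1200 m
sum ≈ 0.2350+1.8408+0.6667+0.1200 ≈ 2.8625 m = S ✓

v_R_max = 47/20 m/s = 2.3500 m/s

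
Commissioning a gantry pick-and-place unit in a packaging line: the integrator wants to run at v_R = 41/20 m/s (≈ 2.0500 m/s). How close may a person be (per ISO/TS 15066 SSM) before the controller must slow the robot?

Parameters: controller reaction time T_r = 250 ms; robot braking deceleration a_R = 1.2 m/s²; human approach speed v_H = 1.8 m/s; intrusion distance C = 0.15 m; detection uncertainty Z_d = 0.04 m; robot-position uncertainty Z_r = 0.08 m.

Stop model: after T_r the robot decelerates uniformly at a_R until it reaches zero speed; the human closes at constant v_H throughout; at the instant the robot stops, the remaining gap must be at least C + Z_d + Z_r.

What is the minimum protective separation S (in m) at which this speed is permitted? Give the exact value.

T_s = v_R/a_R = (41/20)/(6/5) = 1.7083 s
reaction-phase robot travel = 2.0500·0.2500 = 0.5125 m
robot covers 2.0500·1.7083 − ½·1.2000·1.7083² = 1.7510 m while stopping
human closes 1.8000·1.9583 = 3.5250 m
margins: 0.1500+0.0400+0.0800 = 0.2700 m
S_min ≈ 0.5125+1.7510+3.5250+0.2700  ⇒  S_min = 29081/4800 m

S_min = 29081/4800 m = 6.0585 m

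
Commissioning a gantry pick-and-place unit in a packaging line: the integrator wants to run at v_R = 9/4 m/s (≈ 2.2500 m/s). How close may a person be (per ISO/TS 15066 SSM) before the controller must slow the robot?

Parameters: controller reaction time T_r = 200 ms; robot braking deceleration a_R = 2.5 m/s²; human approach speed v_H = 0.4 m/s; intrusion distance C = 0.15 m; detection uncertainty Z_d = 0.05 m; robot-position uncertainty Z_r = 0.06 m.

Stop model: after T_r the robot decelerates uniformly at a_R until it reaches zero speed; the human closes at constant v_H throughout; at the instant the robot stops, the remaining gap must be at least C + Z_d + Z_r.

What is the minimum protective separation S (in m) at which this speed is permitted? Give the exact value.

braking lasts T_s = (9/4)/(5/2) = 0.9000 s
reaction-phase robot travel = 2.2500·0.2000 = 0.4500 m
robot under decel: 2.2500²/(2·2.5000) = 1.0125 m
person approaches 0.4000·(0.2000+0.9000) = 0.4400 m
C+Z_d+Z_r = 0.1500+0.0500+0.0600 = 0.2600 m
S_min ≈ 0.4500+1.0125+0.4400+0.2600  ⇒  S_min = 173/80 m

S_min = 173/80 m = 2.1625 m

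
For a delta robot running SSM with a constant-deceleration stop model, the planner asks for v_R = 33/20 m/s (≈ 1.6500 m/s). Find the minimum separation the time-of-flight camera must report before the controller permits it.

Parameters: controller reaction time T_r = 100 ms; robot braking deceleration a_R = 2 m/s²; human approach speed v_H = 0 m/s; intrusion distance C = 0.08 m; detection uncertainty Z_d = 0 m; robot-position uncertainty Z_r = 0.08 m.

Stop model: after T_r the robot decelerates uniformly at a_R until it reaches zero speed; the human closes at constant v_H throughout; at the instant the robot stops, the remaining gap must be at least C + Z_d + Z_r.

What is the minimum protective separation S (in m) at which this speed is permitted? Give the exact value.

S_min = 1609/1600 m = 1.0056 m

stop time T_s = (33/20)/2 = 0.8250 s
robot in T_r: 1.6500·0.1000 = 0.1650 m
robot covers 1.6500·0.8250 − ½·2.0000·0.8250² = 0.6806 m while stopping
person approaches 0.0000·(0.1000+0.8250) = 0.0000 m
residual clearance needed = 0.0800+0.0000+0.0800 = 0.1600 m
S_min ≈ 0.1650+0.6806+0.0000+0.1600  ⇒  S_min = 1609/1600 m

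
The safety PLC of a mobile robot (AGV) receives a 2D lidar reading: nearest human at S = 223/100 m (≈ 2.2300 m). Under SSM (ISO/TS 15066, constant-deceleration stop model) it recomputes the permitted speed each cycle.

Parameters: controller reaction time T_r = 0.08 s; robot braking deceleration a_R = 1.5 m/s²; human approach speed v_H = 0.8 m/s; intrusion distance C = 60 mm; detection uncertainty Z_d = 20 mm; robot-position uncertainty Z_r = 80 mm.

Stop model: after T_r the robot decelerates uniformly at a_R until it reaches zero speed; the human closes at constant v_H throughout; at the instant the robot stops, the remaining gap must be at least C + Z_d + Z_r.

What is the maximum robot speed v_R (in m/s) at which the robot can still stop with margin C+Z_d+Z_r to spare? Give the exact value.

v_R_max = 17/10 m/s = 1.7000 m/s

collect terms ⇒ (1/3)·v_R² + (46/75)·v_R + (-1003/500) = 0
  disc = (46/75)² − 4·(1/3)·(-1003/500) = 17161/5625 ; √disc = 131/75
  v_R = (−(46/75) + 131/75) / (2·(1/3)) = 17/10 m/s
check:
T_s = v_R/a_R = (17/10)/(3/2) = 1.1333 s
robot in T_r: 1.7000·0.0800 = 0.1360 m
braking distance = 1.7000²/(2·1.5000) = 0.9633 m
human closes 0.8000·1.2133 = 0.9707 m
margins: 0.0600+0.0200+0.0800 = 0.1600 m
sum ≈ 0.1360+0.9633+0.9707+0.1600 ≈ 2.2300 m = S ✓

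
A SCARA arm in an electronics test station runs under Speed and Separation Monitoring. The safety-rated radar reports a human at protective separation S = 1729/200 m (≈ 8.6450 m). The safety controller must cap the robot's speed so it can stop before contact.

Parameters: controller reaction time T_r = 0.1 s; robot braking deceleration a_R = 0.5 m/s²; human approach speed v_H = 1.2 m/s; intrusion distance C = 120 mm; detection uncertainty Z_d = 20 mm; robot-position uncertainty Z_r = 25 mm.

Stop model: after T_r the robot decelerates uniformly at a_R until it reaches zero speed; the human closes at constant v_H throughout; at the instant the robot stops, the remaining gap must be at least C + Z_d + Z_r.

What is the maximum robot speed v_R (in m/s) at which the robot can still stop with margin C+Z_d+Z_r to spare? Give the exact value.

v_R_max = 19/10 m/s = 1.9000 m/s

collect terms ⇒ (1)·v_R² + (5/2)·v_R + (-209/25) = 0
  disc = (5/2)² − 4·(1)·(-209/25) = 3969/100 ; √disc = 63/10
  v_R = (−(5/2) + 63/10) / (2·(1)) = 19/10 m/s
check:
stop time T_s = (19/10)/(1/2) = 3.8000 s
robot covers v_R·T_r = 1.9000·0.1000 = 0.1900 m before braking
robot under decel: 1.9000²/(2·0.5000) = 3.6100 m
person approaches 1.2000·(0.1000+3.8000) = 4.6800 m
margins: 0.1200+0.0200+0.0250 = 0.1650 m
sum ≈ 0.1900+3.6100+4.6800+0.1650 ≈ 8.6450 m = S ✓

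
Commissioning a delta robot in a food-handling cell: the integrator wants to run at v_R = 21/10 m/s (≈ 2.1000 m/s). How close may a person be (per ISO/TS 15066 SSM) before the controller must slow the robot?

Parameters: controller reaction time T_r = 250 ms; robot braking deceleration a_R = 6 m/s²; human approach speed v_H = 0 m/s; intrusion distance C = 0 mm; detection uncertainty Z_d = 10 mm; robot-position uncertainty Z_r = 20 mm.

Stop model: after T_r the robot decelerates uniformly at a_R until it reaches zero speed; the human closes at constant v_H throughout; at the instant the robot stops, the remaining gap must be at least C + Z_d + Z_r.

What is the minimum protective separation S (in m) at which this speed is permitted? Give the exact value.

T_s = v_R/a_R = (21/10)/6 = 0.3500 s
robot in T_r: 2.1000·0.2500 = 0.5250 m
braking distance = 2.1000²/(2·6.0000) = 0.3675 m
human closes 0.0000·0.6000 = 0.0000 m
residual clearance needed = 0.0000+0.0100+0.0200 = 0.0300 m
S_min ≈ 0.5250+0.3675+0.0000+0.0300  ⇒  S_min = 369/400 m

S_min = 369/400 m = 0.9225 m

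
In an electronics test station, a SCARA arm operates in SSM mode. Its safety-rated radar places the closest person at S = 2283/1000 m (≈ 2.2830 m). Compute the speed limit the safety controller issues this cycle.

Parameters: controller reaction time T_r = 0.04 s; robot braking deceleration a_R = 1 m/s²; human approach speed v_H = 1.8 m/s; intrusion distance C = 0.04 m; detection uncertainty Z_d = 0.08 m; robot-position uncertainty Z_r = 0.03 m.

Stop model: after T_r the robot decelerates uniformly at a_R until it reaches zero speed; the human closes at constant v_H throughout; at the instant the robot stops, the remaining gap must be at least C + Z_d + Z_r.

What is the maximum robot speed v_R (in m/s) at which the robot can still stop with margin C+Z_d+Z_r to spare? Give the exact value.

collect terms ⇒ (1/2)·v_R² + (46/25)·v_R + (-2061/1000) = 0
  disc = (46/25)² − 4·(1/2)·(-2061/1000) = 18769/2500 ; √disc = 137/50
  v_R = (−(46/25) + 137/50) / (2·(1/2)) = 9/10 m/s
check:
T_s = v_R/a_R = (9/10)/1 = 0.9000 s
robot covers v_R·T_r = 0.9000·0.0400 = 0.0360 m before braking
robot covers 0.9000·0.9000 − ½·1.0000·0.9000² = 0.4050 m while stopping
human over T_r+T_s: 1.8000·(0.0400+0.9000) = 1.6920 m
C+Z_d+Z_r = 0.0400+0.0800+0.0300 = 0.1500 m
sum ≈ 0.0360+0.4050+1.6920+0.1500 ≈ 2.2830 m = S ✓

v_R_max = 9/10 m/s = 0.9000 m/s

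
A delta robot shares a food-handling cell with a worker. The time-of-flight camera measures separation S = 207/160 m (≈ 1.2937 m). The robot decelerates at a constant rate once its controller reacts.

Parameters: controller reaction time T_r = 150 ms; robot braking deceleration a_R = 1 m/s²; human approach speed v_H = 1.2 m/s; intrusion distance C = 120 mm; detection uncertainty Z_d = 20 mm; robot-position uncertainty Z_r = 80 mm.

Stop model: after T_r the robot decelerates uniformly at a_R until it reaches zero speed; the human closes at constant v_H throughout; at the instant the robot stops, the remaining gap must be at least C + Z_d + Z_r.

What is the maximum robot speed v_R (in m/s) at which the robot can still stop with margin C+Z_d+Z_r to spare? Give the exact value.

v_R_max = 11/20 m/s = 0.5500 m/s

collect terms ⇒ (1/2)·v_R² + (27/20)·v_R + (-143/160) = 0
  disc = (27/20)² − 4·(1/2)·(-143/160) = 361/100 ; √disc = 19/10
  v_R = (−(27/20) + 19/10) / (2·(1/2)) = 11/20 m/s
check:
braking lasts T_s = (11/20)/1 = 0.5500 s
reaction-phase robot travel = 0.5500·0.1500 = 0.0825 m
braking distance = 0.5500²/(2·1.0000) = 0.1512 m
human closes 1.2000·0.7000 = 0.8400 m
residual clearance needed = 0.1200+0.0200+0.0800 = 0.2200 m
sum ≈ 0.0825+0.1512+0.8400+0.2200 ≈ 1.2937 m = S ✓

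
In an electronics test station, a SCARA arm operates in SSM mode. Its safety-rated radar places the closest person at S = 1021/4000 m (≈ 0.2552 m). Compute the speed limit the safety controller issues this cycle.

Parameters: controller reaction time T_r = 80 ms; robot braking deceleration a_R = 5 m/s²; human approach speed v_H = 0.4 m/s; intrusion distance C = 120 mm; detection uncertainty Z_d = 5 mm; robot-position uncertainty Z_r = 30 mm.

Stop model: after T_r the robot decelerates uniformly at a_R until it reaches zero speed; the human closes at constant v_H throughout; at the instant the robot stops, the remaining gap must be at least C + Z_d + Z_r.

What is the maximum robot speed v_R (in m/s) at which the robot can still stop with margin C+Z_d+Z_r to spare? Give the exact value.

at the boundary: (1/10)·v² + (4/25)·v + (-273/4000) = 0
  disc = (4/25)² − 4·(1/10)·(-273/4000) = 529/10000 ; √disc = 23/100
  v_R = (−(4/25) + 23/100) / (2·(1/10)) = 7/20 m/s
check:
T_s = v_R/a_R = (7/20)/5 = 0.0700 s
reaction-phase robot travel = 0.3500·0.0800 = 0.0280 m
braking distance = 0.3500²/(2·5.0000) = 0.0123 m
human closes 0.4000·0.1500 = 0.0600 m
margins: 0.1200+0.0050+0.0300 = 0.1550 m
sum ≈ 0.0280+0.0123+0.0600+0.1550 ≈ 0.2552 m = S ✓

v_R_max = 7/20 m/s = 0.3500 m/s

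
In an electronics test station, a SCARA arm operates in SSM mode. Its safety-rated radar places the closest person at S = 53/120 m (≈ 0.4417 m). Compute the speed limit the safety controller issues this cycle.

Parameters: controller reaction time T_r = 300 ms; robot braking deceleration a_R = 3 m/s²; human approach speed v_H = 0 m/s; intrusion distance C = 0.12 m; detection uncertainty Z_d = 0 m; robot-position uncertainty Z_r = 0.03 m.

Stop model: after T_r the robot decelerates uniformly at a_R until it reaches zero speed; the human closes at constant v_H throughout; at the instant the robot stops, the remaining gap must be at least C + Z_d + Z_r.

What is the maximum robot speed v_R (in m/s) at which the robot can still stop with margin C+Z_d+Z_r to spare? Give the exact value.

v_R_max = 7/10 m/s = 0.7000 m/s

at the boundary: (1/6)·v² + (3/10)·v + (-7/24) = 0
  disc = (3/10)² − 4·(1/6)·(-7/24) = 64/225 ; √disc = 8/15
  v_R = (−(3/10) + 8/15) / (2·(1/6)) = 7/10 m/s
check:
braking lasts T_s = (7/10)/3 = 0.2333 s
robot covers v_R·T_r = 0.7000·0.3000 = 0.2100 m before braking
robot covers 0.7000·0.2333 − ½·3.0000·0.2333² = 0.0817 m while stopping
human closes 0.0000·0.5333 = 0.0000 m
margins: 0.1200+0.0000+0.0300 = 0.1500 m
sum ≈ 0.2100+0.0817+0.0000+0.1500 ≈ 0.4417 m = S ✓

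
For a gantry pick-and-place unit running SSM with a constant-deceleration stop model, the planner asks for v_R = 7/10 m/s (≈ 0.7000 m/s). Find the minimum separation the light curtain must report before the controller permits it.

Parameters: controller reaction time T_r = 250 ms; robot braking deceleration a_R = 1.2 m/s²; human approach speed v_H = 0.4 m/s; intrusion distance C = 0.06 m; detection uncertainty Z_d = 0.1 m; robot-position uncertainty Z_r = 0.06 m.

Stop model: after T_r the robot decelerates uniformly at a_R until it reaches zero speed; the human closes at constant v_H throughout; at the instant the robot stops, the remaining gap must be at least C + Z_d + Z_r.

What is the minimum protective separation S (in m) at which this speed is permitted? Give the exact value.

S_min = 373/400 m = 0.9325 m

T_s = v_R/a_R = (7/10)/(6/5) = 0.5833 s
robot covers v_R·T_r = 0.7000·0.2500 = 0.1750 m before braking
robot under decel: 0.7000²/(2·1.2000) = 0.2042 m
person approaches 0.4000·(0.2500+0.5833) = 0.3333 m
C+Z_d+Z_r = 0.0600+0.1000+0.0600 = 0.2200 m
S_min ≈ 0.1750+0.2042+0.3333+0.2200  ⇒  S_min = 373/400 m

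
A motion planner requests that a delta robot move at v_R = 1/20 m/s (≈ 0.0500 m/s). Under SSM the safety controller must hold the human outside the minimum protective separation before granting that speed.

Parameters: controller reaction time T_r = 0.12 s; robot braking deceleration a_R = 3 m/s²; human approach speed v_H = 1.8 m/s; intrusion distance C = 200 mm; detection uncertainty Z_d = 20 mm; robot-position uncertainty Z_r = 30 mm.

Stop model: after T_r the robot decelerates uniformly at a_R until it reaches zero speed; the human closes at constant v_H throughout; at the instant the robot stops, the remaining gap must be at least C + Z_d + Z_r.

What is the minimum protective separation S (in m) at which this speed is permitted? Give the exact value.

T_s = v_R/a_R = (1/20)/3 = 0.0167 s
reaction-phase robot travel = 0.0500·0.1200 = 0.0060 m
robot under decel: 0.0500²/(2·3.0000) = 0.0004 m
human over T_r+T_s: 1.8000·(0.1200+0.0167) = 0.2460 m
margins: 0.2000+0.0200+0.0300 = 0.2500 m
S_min ≈ 0.0060+0.0004+0.2460+0.2500  ⇒  S_min = 6029/12000 m

S_min = 6029/12000 m = 0.5024 m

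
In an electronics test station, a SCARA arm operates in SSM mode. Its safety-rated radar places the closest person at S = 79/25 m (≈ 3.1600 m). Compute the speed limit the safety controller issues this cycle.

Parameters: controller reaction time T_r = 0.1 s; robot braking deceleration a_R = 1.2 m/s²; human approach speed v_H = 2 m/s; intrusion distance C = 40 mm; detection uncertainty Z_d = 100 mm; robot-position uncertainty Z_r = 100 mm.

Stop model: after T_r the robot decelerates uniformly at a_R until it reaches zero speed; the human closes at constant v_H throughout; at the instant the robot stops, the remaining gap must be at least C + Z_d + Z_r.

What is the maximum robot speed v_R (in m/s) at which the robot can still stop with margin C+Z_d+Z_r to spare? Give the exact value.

v_R_max = 6/5 m/s = 1.2000 m/s

collect terms ⇒ (5/12)·v_R² + (53/30)·v_R + (-68/25) = 0
  disc = (53/30)² − 4·(5/12)·(-68/25) = 6889/900 ; √disc = 83/30
  v_R = (−(53/30) + 83/30) / (2·(5/12)) = 6/5 m/s
check:
T_s = v_R/a_R = (6/5)/(6/5) = 1.0000 s
robot covers v_R·T_r = 1.2000·0.1000 = 0.1200 m before braking
robot under decel: 1.2000²/(2·1.2000) = 0.6000 m
person approaches 2.0000·(0.1000+1.0000) = 2.2000 m
margins: 0.0400+0.1000+0.1000 = 0.2400 m
sum ≈ 0.1200+0.6000+2.2000+0.2400 ≈ 3.1600 m = S ✓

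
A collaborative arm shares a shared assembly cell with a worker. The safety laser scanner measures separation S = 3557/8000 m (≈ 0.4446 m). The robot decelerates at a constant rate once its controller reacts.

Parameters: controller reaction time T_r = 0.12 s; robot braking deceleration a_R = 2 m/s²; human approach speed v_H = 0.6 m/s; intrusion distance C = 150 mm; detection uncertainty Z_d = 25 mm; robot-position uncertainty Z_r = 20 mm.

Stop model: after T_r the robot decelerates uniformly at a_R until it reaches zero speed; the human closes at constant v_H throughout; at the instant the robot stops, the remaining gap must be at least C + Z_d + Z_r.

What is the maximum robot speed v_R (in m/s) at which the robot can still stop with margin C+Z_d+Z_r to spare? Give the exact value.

v_R_max = 7/20 m/s = 0.3500 m/s

at the boundary: (1/4)·v² + (21/50)·v + (-1421/8000) = 0
  disc = (21/50)² − 4·(1/4)·(-1421/8000) = 14161/40000 ; √disc = 119/200
  v_R = (−(21/50) + 119/200) / (2·(1/4)) = 7/20 m/s
check:
braking lasts T_s = (7/20)/2 = 0.1750 s
robot in T_r: 0.3500·0.1200 = 0.0420 m
robot under decel: 0.3500²/(2·2.0000) = 0.0306 m
human over T_r+T_s: 0.6000·(0.1200+0.1750) = 0.1770 m
residual clearance needed = 0.1500+0.0250+0.0200 = 0.1950 m
sum ≈ 0.0420+0.0306+0.1770+0.1950 ≈ 0.4446 m = S ✓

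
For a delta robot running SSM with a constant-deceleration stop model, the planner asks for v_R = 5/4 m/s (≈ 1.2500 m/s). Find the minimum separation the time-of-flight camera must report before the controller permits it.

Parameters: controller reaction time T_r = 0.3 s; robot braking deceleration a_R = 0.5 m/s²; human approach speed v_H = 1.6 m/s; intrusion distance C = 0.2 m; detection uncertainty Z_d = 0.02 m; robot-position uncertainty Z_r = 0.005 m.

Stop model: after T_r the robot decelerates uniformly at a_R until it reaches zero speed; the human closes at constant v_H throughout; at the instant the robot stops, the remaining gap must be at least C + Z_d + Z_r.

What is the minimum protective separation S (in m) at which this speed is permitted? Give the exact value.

S_min = 2657/400 m = 6.6425 m

braking lasts T_s = (5/4)/(1/2) = 2.5000 s
reaction-phase robot travel = 1.2500·0.3000 = 0.3750 m
braking distance = 1.2500²/(2·0.5000) = 1.5625 m
person approaches 1.6000·(0.3000+2.5000) = 4.4800 m
margins: 0.2000+0.0200+0.0050 = 0.2250 m
S_min ≈ 0.3750+1.5625+4.4800+0.2250  ⇒  S_min = 2657/400 m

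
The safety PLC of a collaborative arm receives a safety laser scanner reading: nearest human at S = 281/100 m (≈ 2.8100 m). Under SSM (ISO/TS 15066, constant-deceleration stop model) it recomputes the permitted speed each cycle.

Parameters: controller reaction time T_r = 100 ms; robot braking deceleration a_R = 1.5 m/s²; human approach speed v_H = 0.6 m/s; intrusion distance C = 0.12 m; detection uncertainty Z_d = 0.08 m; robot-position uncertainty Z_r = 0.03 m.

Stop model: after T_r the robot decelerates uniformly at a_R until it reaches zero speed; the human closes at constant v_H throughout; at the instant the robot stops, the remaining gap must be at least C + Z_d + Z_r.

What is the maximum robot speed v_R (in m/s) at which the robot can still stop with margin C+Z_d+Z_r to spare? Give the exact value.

v_R_max = 21/10 m/s = 2.1000 m/s

at the boundary: (1/3)·v² + (1/2)·v + (-63/25) = 0
  disc = (1/2)² − 4·(1/3)·(-63/25) = 361/100 ; √disc = 19/10
  v_R = (−(1/2) + 19/10) / (2·(1/3)) = 21/10 m/s
check:
T_s = v_R/a_R = (21/10)/(3/2) = 1.4000 s
robot in T_r: 2.1000·0.1000 = 0.2100 m
robot under decel: 2.1000²/(2·1.5000) = 1.4700 m
person approaches 0.6000·(0.1000+1.4000) = 0.9000 m
margins: 0.1200+0.0800+0.0300 = 0.2300 m
sum ≈ 0.2100+1.4700+0.9000+0.2300 ≈ 2.8100 m = S ✓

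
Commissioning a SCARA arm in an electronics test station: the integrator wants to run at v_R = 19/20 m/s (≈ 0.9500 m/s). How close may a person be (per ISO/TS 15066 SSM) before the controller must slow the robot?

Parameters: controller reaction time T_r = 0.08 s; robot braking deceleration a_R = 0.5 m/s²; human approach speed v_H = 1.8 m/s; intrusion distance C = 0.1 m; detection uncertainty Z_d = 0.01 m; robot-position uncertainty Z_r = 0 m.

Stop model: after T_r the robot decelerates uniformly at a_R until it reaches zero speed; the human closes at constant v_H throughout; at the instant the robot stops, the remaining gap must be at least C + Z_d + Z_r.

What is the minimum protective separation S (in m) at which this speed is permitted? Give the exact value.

S_min = 1861/400 m = 4.6525 m

T_s = v_R/a_R = (19/20)/(1/2) = 1.9000 s
robot covers v_R·T_r = 0.9500·0.0800 = 0.0760 m before braking
robot covers 0.9500·1.9000 − ½·0.5000·1.9000² = 0.9025 m while stopping
human over T_r+T_s: 1.8000·(0.0800+1.9000) = 3.5640 m
C+Z_d+Z_r = 0.1000+0.0100+0.0000 = 0.1100 m
S_min ≈ 0.0760+0.9025+3.5640+0.1100  ⇒  S_min = 1861/400 m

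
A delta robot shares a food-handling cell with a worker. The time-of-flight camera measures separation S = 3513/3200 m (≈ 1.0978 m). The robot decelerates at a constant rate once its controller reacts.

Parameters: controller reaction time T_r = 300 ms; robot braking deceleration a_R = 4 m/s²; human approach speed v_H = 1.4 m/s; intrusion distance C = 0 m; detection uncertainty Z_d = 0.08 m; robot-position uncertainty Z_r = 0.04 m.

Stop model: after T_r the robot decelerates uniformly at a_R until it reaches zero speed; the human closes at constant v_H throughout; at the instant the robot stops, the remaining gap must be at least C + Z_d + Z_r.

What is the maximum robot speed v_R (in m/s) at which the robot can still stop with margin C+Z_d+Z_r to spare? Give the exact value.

collect terms ⇒ (1/8)·v_R² + (13/20)·v_R + (-357/640) = 0
  disc = (13/20)² − 4·(1/8)·(-357/640) = 4489/6400 ; √disc = 67/80
  v_R = (−(13/20) + 67/80) / (2·(1/8)) = 3/4 m/s
check:
T_s = v_R/a_R = (3/4)/4 = 0.1875 s
robot in T_r: 0.7500·0.3000 = 0.2250 m
braking distance = 0.7500²/(2·4.0000) = 0.0703 m
person approaches 1.4000·(0.3000+0.1875) = 0.6825 m
margins: 0.0000+0.0800+0.0400 = 0.1200 m
sum ≈ 0.2250+0.0703+0.6825+0.1200 ≈ 1.0978 m = S ✓

v_R_max = 3/4 m/s = 0.7500 m/s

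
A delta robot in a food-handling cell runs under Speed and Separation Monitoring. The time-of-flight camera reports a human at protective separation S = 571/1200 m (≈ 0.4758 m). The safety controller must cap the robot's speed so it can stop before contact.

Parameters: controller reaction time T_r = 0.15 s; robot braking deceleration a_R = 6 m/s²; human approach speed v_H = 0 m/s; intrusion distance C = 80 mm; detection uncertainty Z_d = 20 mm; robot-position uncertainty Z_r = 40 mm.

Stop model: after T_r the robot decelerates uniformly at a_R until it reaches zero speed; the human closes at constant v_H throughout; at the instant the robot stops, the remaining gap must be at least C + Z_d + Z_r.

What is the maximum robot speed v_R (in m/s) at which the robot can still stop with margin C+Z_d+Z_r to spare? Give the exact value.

collect terms ⇒ (1/12)·v_R² + (3/20)·v_R + (-403/1200) = 0
  disc = (3/20)² − 4·(1/12)·(-403/1200) = 121/900 ; √disc = 11/30
  v_R = (−(3/20) + 11/30) / (2·(1/12)) = 13/10 m/s
check:
stop time T_s = (13/10)/6 = 0.2167 s
robot in T_r: 1.3000·0.1500 = 0.1950 m
braking distance = 1.3000²/(2·6.0000) = 0.1408 m
human over T_r+T_s: 0.0000·(0.1500+0.2167) = 0.0000 m
margins: 0.0800+0.0200+0.0400 = 0.1400 m
sum ≈ 0.1950+0.1408+0.0000+0.1400 ≈ 0.4758 m = S ✓

v_R_max = 13/10 m/s = 1.3000 m/s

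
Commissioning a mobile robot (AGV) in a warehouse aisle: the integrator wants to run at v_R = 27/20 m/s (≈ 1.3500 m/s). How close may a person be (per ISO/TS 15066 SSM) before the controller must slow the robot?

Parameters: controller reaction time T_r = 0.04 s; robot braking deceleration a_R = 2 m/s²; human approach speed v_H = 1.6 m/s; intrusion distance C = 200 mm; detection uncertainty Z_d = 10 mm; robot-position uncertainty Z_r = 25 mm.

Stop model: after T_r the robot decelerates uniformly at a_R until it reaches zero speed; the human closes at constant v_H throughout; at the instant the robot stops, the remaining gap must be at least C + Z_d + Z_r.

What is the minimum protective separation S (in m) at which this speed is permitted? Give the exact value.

T_s = v_R/a_R = (27/20)/2 = 0.6750 s
robot covers v_R·T_r = 1.3500·0.0400 = 0.0540 m before braking
braking distance = 1.3500²/(2·2.0000) = 0.4556 m
human closes 1.6000·0.7150 = 1.1440 m
C+Z_d+Z_r = 0.2000+0.0100+0.0250 = 0.2350 m
S_min ≈ 0.0540+0.4556+1.1440+0.2350  ⇒  S_min = 15109/8000 m

S_min = 15109/8000 m = 1.8886 m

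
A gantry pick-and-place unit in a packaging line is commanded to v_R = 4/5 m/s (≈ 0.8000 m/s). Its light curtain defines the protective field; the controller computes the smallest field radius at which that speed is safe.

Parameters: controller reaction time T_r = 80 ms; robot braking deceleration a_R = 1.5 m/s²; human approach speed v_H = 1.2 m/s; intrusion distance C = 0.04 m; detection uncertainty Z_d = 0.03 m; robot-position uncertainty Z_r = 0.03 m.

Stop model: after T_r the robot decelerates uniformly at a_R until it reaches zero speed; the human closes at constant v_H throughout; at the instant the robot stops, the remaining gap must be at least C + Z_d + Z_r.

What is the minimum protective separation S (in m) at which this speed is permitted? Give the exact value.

T_s = v_R/a_R = (4/5)/(3/2) = 0.5333 s
robot covers v_R·T_r = 0.8000·0.0800 = 0.0640 m before braking
robot covers 0.8000·0.5333 − ½·1.5000·0.5333² = 0.2133 m while stopping
human closes 1.2000·0.6133 = 0.7360 m
margins: 0.0400+0.0300+0.0300 = 0.1000 m
S_min ≈ 0.0640+0.2133+0.7360+0.1000  ⇒  S_min = 167/150 m

S_min = 167/150 m = 1.1133 m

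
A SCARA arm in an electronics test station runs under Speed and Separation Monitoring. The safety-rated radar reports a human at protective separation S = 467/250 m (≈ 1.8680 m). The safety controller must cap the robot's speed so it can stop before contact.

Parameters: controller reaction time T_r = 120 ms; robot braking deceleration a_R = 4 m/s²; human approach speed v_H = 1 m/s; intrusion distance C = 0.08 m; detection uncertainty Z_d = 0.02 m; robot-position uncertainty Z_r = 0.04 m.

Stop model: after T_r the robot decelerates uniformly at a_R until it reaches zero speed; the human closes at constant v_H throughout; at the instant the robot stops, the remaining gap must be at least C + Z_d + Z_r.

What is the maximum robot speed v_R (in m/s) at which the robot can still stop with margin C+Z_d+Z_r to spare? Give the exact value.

v_R_max = 12/5 m/s = 2.4000 m/s

at the boundary: (1/8)·v² + (37/100)·v + (-201/125) = 0
  disc = (37/100)² − 4·(1/8)·(-201/125) = 9409/10000 ; √disc = 97/100
  v_R = (−(37/100) + 97/100) / (2·(1/8)) = 12/5 m/s
check:
T_s = v_R/a_R = (12/5)/4 = 0.6000 s
robot covers v_R·T_r = 2.4000·0.1200 = 0.2880 m before braking
robot covers 2.4000·0.6000 − ½·4.0000·0.6000² = 0.7200 m while stopping
human over T_r+T_s: 1.0000·(0.1200+0.6000) = 0.7200 m
residual clearance needed = 0.0800+0.0200+0.0400 = 0.1400 m
sum ≈ 0.2880+0.7200+0.7200+0.1400 ≈ 1.8680 m = S ✓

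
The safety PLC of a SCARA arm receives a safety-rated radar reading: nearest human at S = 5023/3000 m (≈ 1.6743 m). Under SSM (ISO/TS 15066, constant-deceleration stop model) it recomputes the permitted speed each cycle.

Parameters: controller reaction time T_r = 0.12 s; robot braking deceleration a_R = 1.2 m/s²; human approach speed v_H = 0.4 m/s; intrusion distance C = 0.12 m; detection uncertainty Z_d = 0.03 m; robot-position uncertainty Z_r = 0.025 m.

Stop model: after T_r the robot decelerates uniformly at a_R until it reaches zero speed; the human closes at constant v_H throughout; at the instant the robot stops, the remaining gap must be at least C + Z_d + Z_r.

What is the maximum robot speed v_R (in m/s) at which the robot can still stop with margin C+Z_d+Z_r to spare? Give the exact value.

v_R_max = 7/5 m/s = 1.4000 m/s

collect terms ⇒ (5/12)·v_R² + (34/75)·v_R + (-2177/1500) = 0
  disc = (34/75)² − 4·(5/12)·(-2177/1500) = 6561/2500 ; √disc = 81/50
  v_R = (−(34/75) + 81/50) / (2·(5/12)) = 7/5 m/s
check:
braking lasts T_s = (7/5)/(6/5) = 1.1667 s
robot covers v_R·T_r = 1.4000·0.1200 = 0.1680 m before braking
braking distance = 1.4000²/(2·1.2000) = 0.8167 m
human closes 0.4000·1.2867 = 0.5147 m
margins: 0.1200+0.0300+0.0250 = 0.1750 m
sum ≈ 0.1680+0.8167+0.5147+0.1750 ≈ 1.6743 m = S ✓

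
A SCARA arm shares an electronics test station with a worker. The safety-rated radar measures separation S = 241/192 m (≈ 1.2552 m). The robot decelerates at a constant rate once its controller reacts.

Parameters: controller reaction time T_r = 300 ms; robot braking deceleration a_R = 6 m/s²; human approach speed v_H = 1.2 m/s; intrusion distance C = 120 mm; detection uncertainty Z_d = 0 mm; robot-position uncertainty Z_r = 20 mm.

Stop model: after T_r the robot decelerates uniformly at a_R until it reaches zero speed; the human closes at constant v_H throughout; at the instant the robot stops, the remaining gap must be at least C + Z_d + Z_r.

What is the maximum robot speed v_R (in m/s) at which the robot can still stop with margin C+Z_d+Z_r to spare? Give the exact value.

v_R_max = 5/4 m/s = 1.2500 m/s

quadratic (1/12)·v² + (1/2)·v + (-145/192) = 0
  disc = (1/2)² − 4·(1/12)·(-145/192) = 289/576 ; √disc = 17/24
  v_R = (−(1/2) + 17/24) / (2·(1/12)) = 5/4 m/s
check:
braking lasts T_s = (5/4)/6 = 0.2083 s
robot covers v_R·T_r = 1.2500·0.3000 = 0.3750 m before braking
robot under decel: 1.2500²/(2·6.0000) = 0.1302 m
human closes 1.2000·0.5083 = 0.6100 m
residual clearance needed = 0.1200+0.0000+0.0200 = 0.1400 m
sum ≈ 0.3750+0.1302+0.6100+0.1400 ≈ 1.2552 m = S ✓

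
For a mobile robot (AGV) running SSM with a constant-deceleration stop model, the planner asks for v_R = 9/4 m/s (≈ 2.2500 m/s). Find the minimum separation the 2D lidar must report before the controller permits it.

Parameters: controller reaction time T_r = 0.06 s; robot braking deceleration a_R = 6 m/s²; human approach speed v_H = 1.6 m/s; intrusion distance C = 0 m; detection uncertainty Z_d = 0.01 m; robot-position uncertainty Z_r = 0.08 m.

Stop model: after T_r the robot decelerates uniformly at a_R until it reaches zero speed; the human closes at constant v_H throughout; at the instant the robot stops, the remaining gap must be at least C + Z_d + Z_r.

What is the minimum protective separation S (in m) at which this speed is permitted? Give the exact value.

T_s = v_R/a_R = (9/4)/6 = 0.3750 s
reaction-phase robot travel = 2.2500·0.0600 = 0.1350 m
braking distance = 2.2500²/(2·6.0000) = 0.4219 m
human closes 1.6000·0.4350 = 0.6960 m
margins: 0.0000+0.0100+0.0800 = 0.0900 m
S_min ≈ 0.1350+0.4219+0.6960+0.0900  ⇒  S_min = 10743/8000 m

S_min = 10743/8000 m = 1.3429 m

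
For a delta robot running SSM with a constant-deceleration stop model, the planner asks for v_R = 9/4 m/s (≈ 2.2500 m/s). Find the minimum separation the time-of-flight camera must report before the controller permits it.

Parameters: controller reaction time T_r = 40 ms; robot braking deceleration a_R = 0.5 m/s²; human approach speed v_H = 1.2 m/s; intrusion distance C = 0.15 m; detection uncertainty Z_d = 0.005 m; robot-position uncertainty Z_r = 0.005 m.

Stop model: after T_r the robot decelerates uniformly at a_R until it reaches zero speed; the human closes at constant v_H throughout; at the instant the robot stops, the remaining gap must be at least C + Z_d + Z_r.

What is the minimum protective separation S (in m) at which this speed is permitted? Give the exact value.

S_min = 21521/2000 m = 10.7605 m

T_s = v_R/a_R = (9/4)/(1/2) = 4.5000 s
robot in T_r: 2.2500·0.0400 = 0.0900 m
robot covers 2.2500·4.5000 − ½·0.5000·4.5000² = 5.0625 m while stopping
person approaches 1.2000·(0.0400+4.5000) = 5.4480 m
margins: 0.1500+0.0050+0.0050 = 0.1600 m
S_min ≈ 0.0900+5.0625+5.4480+0.1600  ⇒  S_min = 21521/2000 m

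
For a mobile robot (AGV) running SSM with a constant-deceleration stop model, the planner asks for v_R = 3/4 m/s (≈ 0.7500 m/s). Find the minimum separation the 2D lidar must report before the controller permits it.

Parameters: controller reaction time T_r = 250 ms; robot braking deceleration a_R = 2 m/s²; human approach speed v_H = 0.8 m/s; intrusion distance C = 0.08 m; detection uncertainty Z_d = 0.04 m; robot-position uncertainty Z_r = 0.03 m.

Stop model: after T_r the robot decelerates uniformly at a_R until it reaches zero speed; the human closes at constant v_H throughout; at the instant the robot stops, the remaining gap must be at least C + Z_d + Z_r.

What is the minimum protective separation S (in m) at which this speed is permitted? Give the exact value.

braking lasts T_s = (3/4)/2 = 0.3750 s
robot covers v_R·T_r = 0.7500·0.2500 = 0.1875 m before braking
braking distance = 0.7500²/(2·2.0000) = 0.1406 m
human over T_r+T_s: 0.8000·(0.2500+0.3750) = 0.5000 m
margins: 0.0800+0.0400+0.0300 = 0.1500 m
S_min ≈ 0.1875+0.1406+0.5000+0.1500  ⇒  S_min = 313/320 m

S_min = 313/320 m = 0.9781 m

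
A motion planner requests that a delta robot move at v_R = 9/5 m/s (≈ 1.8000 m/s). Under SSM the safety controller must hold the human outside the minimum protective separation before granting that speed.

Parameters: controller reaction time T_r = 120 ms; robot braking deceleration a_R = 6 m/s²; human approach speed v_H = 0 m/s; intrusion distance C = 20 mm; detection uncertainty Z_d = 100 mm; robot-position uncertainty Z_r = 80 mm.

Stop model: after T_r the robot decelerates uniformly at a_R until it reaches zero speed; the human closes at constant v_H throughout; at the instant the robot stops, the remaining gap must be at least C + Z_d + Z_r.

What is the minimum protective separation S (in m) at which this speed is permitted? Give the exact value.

T_s = v_R/a_R = (9/5)/6 = 0.3000 s
robot in T_r: 1.8000·0.1200 = 0.2160 m
robot under decel: 1.8000²/(2·6.0000) = 0.2700 m
human closes 0.0000·0.4200 = 0.0000 m
C+Z_d+Z_r = 0.0200+0.1000+0.0800 = 0.2000 m
S_min ≈ 0.2160+0.2700+0.0000+0.2000  ⇒  S_min = 343/500 m

S_min = 343/500 m = 0.6860 m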